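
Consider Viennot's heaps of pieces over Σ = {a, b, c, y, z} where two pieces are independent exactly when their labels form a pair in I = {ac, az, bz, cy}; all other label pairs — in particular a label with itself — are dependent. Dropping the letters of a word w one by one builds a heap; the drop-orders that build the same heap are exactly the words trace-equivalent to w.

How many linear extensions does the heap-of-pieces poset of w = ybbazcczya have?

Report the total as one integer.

drop 0:y onto floor
drop 1:b onto {0:y}
drop 2:b onto {1:b}
drop 3:a onto {2:b}
drop 4:z onto {0:y}
drop 5:c onto {2:b, 4:z}
drop 6:c onto {5:c}
drop 7:z onto {6:c}
drop 8:y onto {3:a, 7:z}
drop 9:a onto {8:y}
ground layer = {0:y}
drop-orders for the pieces not yet dropped (sum over which currently-grounded one goes next):
  1 to go: {9} 1
  2 to go: {8,9} 1
  3 to go: {3,8,9} 1  {7,8,9} 1
  4 to go: {3,7,8,9} 2  {6,7,8,9} 1
  5 to go: {3,6,7,8,9} 3  {5,6,7,8,9} 1
  6 to go: {3,5,6,7,8,9} 4  {4,5,6,7,8,9} 1
  7 to go: {2,3,5,6,7,8,9} 4  {3,4,5,6,7,8,9} 5
  8 to go: {1,2,3,5,6,7,8,9} 4  {2,3,4,5,6,7,8,9} 9
  if 0:y drops first: 13 orders

13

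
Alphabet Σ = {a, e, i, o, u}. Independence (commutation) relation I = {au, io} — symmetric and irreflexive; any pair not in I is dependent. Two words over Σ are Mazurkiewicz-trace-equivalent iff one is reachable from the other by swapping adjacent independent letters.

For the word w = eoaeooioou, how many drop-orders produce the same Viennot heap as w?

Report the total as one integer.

#0=e has no predecessor
#1=o depends on [0:e]
#2=a depends on [1:o]
#3=e depends on [2:a]
#4=o depends on [3:e]
#5=o depends on [4:o]
#6=i depends on [3:e]
#7=o depends on [5:o]
#8=o depends on [7:o]
#9=u depends on [6:i, 8:o]
sources: [0:e]
N(rest) = Σ N(rest − s) over sources s of rest; N(one piece) = 1:
  size 1 → [9]=1
  size 2 → [6,9]=1  [8,9]=1
  size 3 → [6,8,9]=2  [7,8,9]=1
  size 4 → [5,7,8,9]=1  [6,7,8,9]=3
  size 5 → [4,5,7,8,9]=1  [5,6,7,8,9]=4
  size 6 → [4,5,6,7,8,9]=5
  size 7 → [3,4,5,6,7,8,9]=5
  size 8 → [2,3,4,5,6,7,8,9]=5
  first=0(e) contributes 5

5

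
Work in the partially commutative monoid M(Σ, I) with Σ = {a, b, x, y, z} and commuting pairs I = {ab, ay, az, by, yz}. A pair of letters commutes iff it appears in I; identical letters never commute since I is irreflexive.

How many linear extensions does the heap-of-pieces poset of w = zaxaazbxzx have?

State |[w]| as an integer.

piece 0:z — minimal
piece 1:a — minimal
piece 2:x rests on {0:z, 1:a}
piece 3:a rests on {2:x}
piece 4:a rests on {3:a}
piece 5:z rests on {2:x}
piece 6:b rests on {5:z}
piece 7:x rests on {4:a, 6:b}
piece 8:z rests on {7:x}
piece 9:x rests on {8:z}
minimal pieces: {0:z, 1:a}
ways to finish when only these pieces remain (= sum over removing one remaining piece with nothing left below it):
  1 left: {9}→1
  2 left: {8,9}→1
  3 left: {7,8,9}→1
  4 left: {4,7,8,9}→1  {6,7,8,9}→1
  5 left: {3,4,7,8,9}→1  {4,6,7,8,9}→2  {5,6,7,8,9}→1
  6 left: {3,4,6,7,8,9}→3  {4,5,6,7,8,9}→3
  7 left: {3,4,5,6,7,8,9}→6
  8 left: {2,3,4,5,6,7,8,9}→6
  placing 0:z first → 6 extensions
  placing 1:a first → 6 extensions
total linear extensions = 12

12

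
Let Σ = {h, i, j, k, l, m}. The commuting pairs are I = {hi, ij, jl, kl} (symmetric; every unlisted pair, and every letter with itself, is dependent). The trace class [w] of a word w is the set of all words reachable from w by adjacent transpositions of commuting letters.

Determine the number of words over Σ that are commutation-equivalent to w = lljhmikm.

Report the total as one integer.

piece 0:l — minimal
piece 1:l rests on {0:l}
piece 2:j — minimal
piece 3:h rests on {1:l, 2:j}
piece 4:m rests on {3:h}
piece 5:i rests on {4:m}
piece 6:k rests on {5:i}
piece 7:m rests on {6:k}
minimal pieces: {0:l, 2:j}
ways to finish when only these pieces remain (= sum over removing one remaining piece with nothing left below it):
  1 left: {7}→1
  2 left: {6,7}→1
  3 left: {5,6,7}→1
  4 left: {4,5,6,7}→1
  5 left: {3,4,5,6,7}→1
  6 left: {1,3,4,5,6,7}→1  {2,3,4,5,6,7}→1
  placing 0:l first → 2 extensions
  placing 2:j first → 1 extensions
total linear extensions = 3

3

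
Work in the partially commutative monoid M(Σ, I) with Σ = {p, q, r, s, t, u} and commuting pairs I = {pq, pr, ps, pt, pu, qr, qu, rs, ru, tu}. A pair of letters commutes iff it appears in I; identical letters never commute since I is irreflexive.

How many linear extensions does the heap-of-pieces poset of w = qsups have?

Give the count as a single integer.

piece 0:q — minimal
piece 1:s rests on {0:q}
piece 2:u rests on {1:s}
piece 3:p — minimal
piece 4:s rests on {2:u}
minimal pieces: {0:q, 3:p}
ways to finish when only these pieces remain (= sum over removing one remaining piece with nothing left below it):
  1 left: {3}→1  {4}→1
  2 left: {2,4}→1  {3,4}→2
  3 left: {1,2,4}→1  {2,3,4}→3
  placing 0:q first → 4 extensions
  placing 3:p first → 1 extensions
total linear extensions = 5

5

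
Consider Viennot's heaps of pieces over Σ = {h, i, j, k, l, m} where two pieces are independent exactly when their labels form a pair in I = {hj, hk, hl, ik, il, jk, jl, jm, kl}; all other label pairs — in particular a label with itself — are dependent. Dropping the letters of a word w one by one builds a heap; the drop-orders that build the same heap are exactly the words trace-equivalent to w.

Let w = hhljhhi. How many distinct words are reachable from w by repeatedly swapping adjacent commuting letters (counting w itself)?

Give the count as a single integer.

35

piece 0:h — minimal
piece 1:h rests on {0:h}
piece 2:l — minimal
piece 3:j — minimal
piece 4:h rests on {1:h}
piece 5:h rests on {4:h}
piece 6:i rests on {3:j, 5:h}
minimal pieces: {0:h, 2:l, 3:j}
ways to finish when only these pieces remain (= sum over removing one remaining piece with nothing left below it):
  1 left: {2}→1  {6}→1
  2 left: {2,6}→2  {3,6}→1  {5,6}→1
  3 left: {2,3,6}→3  {2,5,6}→3  {3,5,6}→2  {4,5,6}→1
  4 left: {1,4,5,6}→1  {2,3,5,6}→8  {2,4,5,6}→4  {3,4,5,6}→3
  5 left: {0,1,4,5,6}→1  {1,2,4,5,6}→5  {1,3,4,5,6}→4  {2,3,4,5,6}→15
  placing 0:h first → 24 extensions
  placing 2:l first → 5 extensions
  placing 3:j first → 6 extensions
total linear extensions = 35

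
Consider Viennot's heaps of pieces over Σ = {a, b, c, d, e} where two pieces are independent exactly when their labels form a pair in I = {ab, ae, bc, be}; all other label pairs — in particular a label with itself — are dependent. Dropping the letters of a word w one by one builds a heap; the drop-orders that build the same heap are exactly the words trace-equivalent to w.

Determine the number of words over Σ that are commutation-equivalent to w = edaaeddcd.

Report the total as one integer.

3

drop 0:e onto floor
drop 1:d onto {0:e}
drop 2:a onto {1:d}
drop 3:a onto {2:a}
drop 4:e onto {1:d}
drop 5:d onto {3:a, 4:e}
drop 6:d onto {5:d}
drop 7:c onto {6:d}
drop 8:d onto {7:c}
ground layer = {0:e}
drop-orders for the pieces not yet dropped (sum over which currently-grounded one goes next):
  1 to go: {8} 1
  2 to go: {7,8} 1
  3 to go: {6,7,8} 1
  4 to go: {5,6,7,8} 1
  5 to go: {3,5,6,7,8} 1  {4,5,6,7,8} 1
  6 to go: {2,3,5,6,7,8} 1  {3,4,5,6,7,8} 2
  7 to go: {2,3,4,5,6,7,8} 3
  if 0:e drops first: 3 orders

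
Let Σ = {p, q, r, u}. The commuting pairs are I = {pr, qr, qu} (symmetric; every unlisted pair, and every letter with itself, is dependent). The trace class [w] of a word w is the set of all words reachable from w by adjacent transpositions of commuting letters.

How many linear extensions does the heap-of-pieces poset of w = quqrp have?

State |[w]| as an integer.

piece 0:q — minimal
piece 1:u — minimal
piece 2:q rests on {0:q}
piece 3:r rests on {1:u}
piece 4:p rests on {1:u, 2:q}
minimal pieces: {0:q, 1:u}
ways to finish when only these pieces remain (= sum over removing one remaining piece with nothing left below it):
  1 left: {3}→1  {4}→1
  2 left: {2,4}→1  {3,4}→2
  3 left: {0,2,4}→1  {1,3,4}→2  {2,3,4}→3
  placing 0:q first → 5 extensions
  placing 1:u first → 4 extensions
total linear extensions = 9

9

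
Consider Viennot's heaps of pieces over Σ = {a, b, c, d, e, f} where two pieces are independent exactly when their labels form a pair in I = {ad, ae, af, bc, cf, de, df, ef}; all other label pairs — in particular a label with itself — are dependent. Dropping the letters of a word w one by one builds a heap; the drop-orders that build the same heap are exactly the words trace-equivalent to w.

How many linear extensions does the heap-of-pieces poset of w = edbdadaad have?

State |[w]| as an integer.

drop 0:e onto floor
drop 1:d onto floor
drop 2:b onto {0:e, 1:d}
drop 3:d onto {2:b}
drop 4:a onto {2:b}
drop 5:d onto {3:d}
drop 6:a onto {4:a}
drop 7:a onto {6:a}
drop 8:d onto {5:d}
ground layer = {0:e, 1:d}
drop-orders for the pieces not yet dropped (sum over which currently-grounded one goes next):
  1 to go: {7} 1  {8} 1
  2 to go: {5,8} 1  {6,7} 1  {7,8} 2
  3 to go: {3,5,8} 1  {4,6,7} 1  {5,7,8} 3  {6,7,8} 3
  4 to go: {3,5,7,8} 4  {4,6,7,8} 4  {5,6,7,8} 6
  5 to go: {3,5,6,7,8} 10  {4,5,6,7,8} 10
  6 to go: {3,4,5,6,7,8} 20
  7 to go: {2,3,4,5,6,7,8} 20
  if 0:e drops first: 20 orders
  if 1:d drops first: 20 orders
heap linearizations: 40

40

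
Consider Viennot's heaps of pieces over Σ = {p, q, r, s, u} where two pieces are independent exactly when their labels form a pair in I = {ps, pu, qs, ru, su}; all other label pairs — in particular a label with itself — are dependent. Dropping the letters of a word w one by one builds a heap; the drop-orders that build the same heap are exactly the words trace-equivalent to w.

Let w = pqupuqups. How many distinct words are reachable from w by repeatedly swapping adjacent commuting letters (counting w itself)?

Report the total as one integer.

54

drop 0:p onto floor
drop 1:q onto {0:p}
drop 2:u onto {1:q}
drop 3:p onto {1:q}
drop 4:u onto {2:u}
drop 5:q onto {3:p, 4:u}
drop 6:u onto {5:q}
drop 7:p onto {5:q}
drop 8:s onto floor
ground layer = {0:p, 8:s}
drop-orders for the pieces not yet dropped (sum over which currently-grounded one goes next):
  1 to go: {6} 1  {7} 1  {8} 1
  2 to go: {6,7} 2  {6,8} 2  {7,8} 2
  3 to go: {5,6,7} 2  {6,7,8} 6
  4 to go: {3,5,6,7} 2  {4,5,6,7} 2  {5,6,7,8} 8
  5 to go: {2,4,5,6,7} 2  {3,4,5,6,7} 4  {3,5,6,7,8} 10  {4,5,6,7,8} 10
  6 to go: {2,3,4,5,6,7} 6  {2,4,5,6,7,8} 12  {3,4,5,6,7,8} 24
  7 to go: {1,2,3,4,5,6,7} 6  {2,3,4,5,6,7,8} 42
  if 0:p drops first: 48 orders
  if 8:s drops first: 6 orders
heap linearizations: 54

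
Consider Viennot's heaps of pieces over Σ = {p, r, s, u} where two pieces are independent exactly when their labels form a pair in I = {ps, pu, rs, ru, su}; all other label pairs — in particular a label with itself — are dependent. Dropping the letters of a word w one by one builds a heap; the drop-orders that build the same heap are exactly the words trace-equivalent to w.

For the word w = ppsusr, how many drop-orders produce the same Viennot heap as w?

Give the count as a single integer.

0(p) covers ∅
1(p) covers 0:p
2(s) covers ∅
3(u) covers ∅
4(s) covers 2:s
5(r) covers 1:p
floor of heap: 0:p, 2:s, 3:u
completions by unplaced set U, small U first (add the entries for U minus each lowest piece of U):
  |U|=1: {3}:1  {4}:1  {5}:1
  |U|=2: {1,5}:1  {2,4}:1  {3,4}:2  {3,5}:2  {4,5}:2
  |U|=3: {0,1,5}:1  {1,3,5}:3  {1,4,5}:3  {2,3,4}:3  {2,4,5}:3  {3,4,5}:6
  |U|=4: {0,1,3,5}:4  {0,1,4,5}:4  {1,2,4,5}:6  {1,3,4,5}:12  {2,3,4,5}:12
  start at 0(p): 30
  start at 2(s): 20
  start at 3(u): 10
sum over floor = 60

60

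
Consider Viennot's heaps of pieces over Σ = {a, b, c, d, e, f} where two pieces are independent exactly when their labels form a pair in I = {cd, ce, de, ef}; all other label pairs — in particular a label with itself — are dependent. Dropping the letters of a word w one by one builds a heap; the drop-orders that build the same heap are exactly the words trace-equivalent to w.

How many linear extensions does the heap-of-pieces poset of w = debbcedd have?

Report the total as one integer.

24

#0=d has no predecessor
#1=e has no predecessor
#2=b depends on [0:d, 1:e]
#3=b depends on [2:b]
#4=c depends on [3:b]
#5=e depends on [3:b]
#6=d depends on [3:b]
#7=d depends on [6:d]
sources: [0:d, 1:e]
N(rest) = Σ N(rest − s) over sources s of rest; N(one piece) = 1:
  size 1 → [4]=1  [5]=1  [7]=1
  size 2 → [4,5]=2  [4,7]=2  [5,7]=2  [6,7]=1
  size 3 → [4,5,7]=6  [4,6,7]=3  [5,6,7]=3
  size 4 → [4,5,6,7]=12
  size 5 → [3,4,5,6,7]=12
  size 6 → [2,3,4,5,6,7]=12
  first=0(d) contributes 12
  first=1(e) contributes 12
|[w]| = 24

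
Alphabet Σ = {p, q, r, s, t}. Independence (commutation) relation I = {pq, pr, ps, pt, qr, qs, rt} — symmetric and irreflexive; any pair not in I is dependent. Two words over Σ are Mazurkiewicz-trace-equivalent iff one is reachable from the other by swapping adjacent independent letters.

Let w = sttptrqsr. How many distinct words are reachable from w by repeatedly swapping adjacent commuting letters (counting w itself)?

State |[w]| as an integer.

117

0(s) covers ∅
1(t) covers 0:s
2(t) covers 1:t
3(p) covers ∅
4(t) covers 2:t
5(r) covers 0:s
6(q) covers 4:t
7(s) covers 4:t, 5:r
8(r) covers 7:s
floor of heap: 0:s, 3:p
completions by unplaced set U, small U first (add the entries for U minus each lowest piece of U):
  |U|=1: {3}:1  {6}:1  {8}:1
  |U|=2: {3,6}:2  {3,8}:2  {6,8}:2  {7,8}:1
  |U|=3: {3,6,8}:6  {3,7,8}:3  {5,7,8}:1  {6,7,8}:3
  |U|=4: {3,5,7,8}:4  {3,6,7,8}:12  {4,6,7,8}:3  {5,6,7,8}:4
  |U|=5: {2,4,6,7,8}:3  {3,4,6,7,8}:15  {3,5,6,7,8}:20  {4,5,6,7,8}:7
  |U|=6: {1,2,4,6,7,8}:3  {2,3,4,6,7,8}:18  {2,4,5,6,7,8}:10  {3,4,5,6,7,8}:42
  |U|=7: {1,2,3,4,6,7,8}:21  {1,2,4,5,6,7,8}:13  {2,3,4,5,6,7,8}:70
  start at 0(s): 104
  start at 3(p): 13
sum over floor = 117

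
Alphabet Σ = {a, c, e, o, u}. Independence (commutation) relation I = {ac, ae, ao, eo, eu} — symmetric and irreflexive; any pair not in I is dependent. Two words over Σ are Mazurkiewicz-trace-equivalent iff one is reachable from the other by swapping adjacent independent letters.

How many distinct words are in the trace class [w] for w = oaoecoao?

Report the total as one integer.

84

0(o) covers ∅
1(a) covers ∅
2(o) covers 0:o
3(e) covers ∅
4(c) covers 2:o, 3:e
5(o) covers 4:c
6(a) covers 1:a
7(o) covers 5:o
floor of heap: 0:o, 1:a, 3:e
completions by unplaced set U, small U first (add the entries for U minus each lowest piece of U):
  |U|=1: {6}:1  {7}:1
  |U|=2: {1,6}:1  {5,7}:1  {6,7}:2
  |U|=3: {1,6,7}:3  {4,5,7}:1  {5,6,7}:3
  |U|=4: {1,5,6,7}:6  {2,4,5,7}:1  {3,4,5,7}:1  {4,5,6,7}:4
  |U|=5: {0,2,4,5,7}:1  {1,4,5,6,7}:10  {2,3,4,5,7}:2  {2,4,5,6,7}:5  {3,4,5,6,7}:5
  |U|=6: {0,2,3,4,5,7}:3  {0,2,4,5,6,7}:6  {1,2,4,5,6,7}:15  {1,3,4,5,6,7}:15  {2,3,4,5,6,7}:12
  start at 0(o): 42
  start at 1(a): 21
  start at 3(e): 21
sum over floor = 84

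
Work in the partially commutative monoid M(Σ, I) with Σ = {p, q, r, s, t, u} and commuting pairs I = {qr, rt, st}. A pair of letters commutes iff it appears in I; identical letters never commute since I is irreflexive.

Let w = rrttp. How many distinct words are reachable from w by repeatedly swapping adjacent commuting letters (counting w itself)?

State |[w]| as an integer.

piece 0:r — minimal
piece 1:r rests on {0:r}
piece 2:t — minimal
piece 3:t rests on {2:t}
piece 4:p rests on {1:r, 3:t}
minimal pieces: {0:r, 2:t}
ways to finish when only these pieces remain (= sum over removing one remaining piece with nothing left below it):
  1 left: {4}→1
  2 left: {1,4}→1  {3,4}→1
  3 left: {0,1,4}→1  {1,3,4}→2  {2,3,4}→1
  placing 0:r first → 3 extensions
  placing 2:t first → 3 extensions
total linear extensions = 6

6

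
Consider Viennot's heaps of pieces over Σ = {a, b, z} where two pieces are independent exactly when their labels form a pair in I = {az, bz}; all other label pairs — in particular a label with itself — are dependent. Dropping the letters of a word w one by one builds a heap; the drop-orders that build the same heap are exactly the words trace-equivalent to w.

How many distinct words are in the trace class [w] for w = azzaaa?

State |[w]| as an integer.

#0=a has no predecessor
#1=z has no predecessor
#2=z depends on [1:z]
#3=a depends on [0:a]
#4=a depends on [3:a]
#5=a depends on [4:a]
sources: [0:a, 1:z]
N(rest) = Σ N(rest − s) over sources s of rest; N(one piece) = 1:
  size 1 → [2]=1  [5]=1
  size 2 → [1,2]=1  [2,5]=2  [4,5]=1
  size 3 → [1,2,5]=3  [2,4,5]=3  [3,4,5]=1
  size 4 → [0,3,4,5]=1  [1,2,4,5]=6  [2,3,4,5]=4
  first=0(a) contributes 10
  first=1(z) contributes 5
|[w]| = 15

15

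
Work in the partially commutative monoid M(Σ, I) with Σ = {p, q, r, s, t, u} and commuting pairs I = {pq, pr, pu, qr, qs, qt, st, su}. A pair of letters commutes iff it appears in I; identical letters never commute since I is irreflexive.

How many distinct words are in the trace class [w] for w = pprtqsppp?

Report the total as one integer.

54

0(p) covers ∅
1(p) covers 0:p
2(r) covers ∅
3(t) covers 1:p, 2:r
4(q) covers ∅
5(s) covers 1:p, 2:r
6(p) covers 3:t, 5:s
7(p) covers 6:p
8(p) covers 7:p
floor of heap: 0:p, 2:r, 4:q
completions by unplaced set U, small U first (add the entries for U minus each lowest piece of U):
  |U|=1: {4}:1  {8}:1
  |U|=2: {4,8}:2  {7,8}:1
  |U|=3: {4,7,8}:3  {6,7,8}:1
  |U|=4: {3,6,7,8}:1  {4,6,7,8}:4  {5,6,7,8}:1
  |U|=5: {3,4,6,7,8}:5  {3,5,6,7,8}:2  {4,5,6,7,8}:5
  |U|=6: {1,3,5,6,7,8}:2  {2,3,5,6,7,8}:2  {3,4,5,6,7,8}:12
  |U|=7: {0,1,3,5,6,7,8}:2  {1,2,3,5,6,7,8}:4  {1,3,4,5,6,7,8}:14  {2,3,4,5,6,7,8}:14
  start at 0(p): 32
  start at 2(r): 16
  start at 4(q): 6
sum over floor = 54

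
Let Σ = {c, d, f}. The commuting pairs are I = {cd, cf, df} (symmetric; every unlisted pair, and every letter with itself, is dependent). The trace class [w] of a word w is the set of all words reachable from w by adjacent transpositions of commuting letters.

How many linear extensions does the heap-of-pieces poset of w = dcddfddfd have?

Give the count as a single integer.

252

drop 0:d onto floor
drop 1:c onto floor
drop 2:d onto {0:d}
drop 3:d onto {2:d}
drop 4:f onto floor
drop 5:d onto {3:d}
drop 6:d onto {5:d}
drop 7:f onto {4:f}
drop 8:d onto {6:d}
ground layer = {0:d, 1:c, 4:f}
drop-orders for the pieces not yet dropped (sum over which currently-grounded one goes next):
  1 to go: {1} 1  {7} 1  {8} 1
  2 to go: {1,7} 2  {1,8} 2  {4,7} 1  {6,8} 1  {7,8} 2
  3 to go: {1,4,7} 3  {1,6,8} 3  {1,7,8} 6  {4,7,8} 3  {5,6,8} 1  {6,7,8} 3
  4 to go: {1,4,7,8} 12  {1,5,6,8} 4  {1,6,7,8} 12  {3,5,6,8} 1  {4,6,7,8} 6  {5,6,7,8} 4
  5 to go: {1,3,5,6,8} 5  {1,4,6,7,8} 30  {1,5,6,7,8} 20  {2,3,5,6,8} 1  {3,5,6,7,8} 5  {4,5,6,7,8} 10
  6 to go: {0,2,3,5,6,8} 1  {1,2,3,5,6,8} 6  {1,3,5,6,7,8} 30  {1,4,5,6,7,8} 60  {2,3,5,6,7,8} 6  {3,4,5,6,7,8} 15
  7 to go: {0,1,2,3,5,6,8} 7  {0,2,3,5,6,7,8} 7  {1,2,3,5,6,7,8} 42  {1,3,4,5,6,7,8} 105  {2,3,4,5,6,7,8} 21
  if 0:d drops first: 168 orders
  if 1:c drops first: 28 orders
  if 4:f drops first: 56 orders
heap linearizations: 252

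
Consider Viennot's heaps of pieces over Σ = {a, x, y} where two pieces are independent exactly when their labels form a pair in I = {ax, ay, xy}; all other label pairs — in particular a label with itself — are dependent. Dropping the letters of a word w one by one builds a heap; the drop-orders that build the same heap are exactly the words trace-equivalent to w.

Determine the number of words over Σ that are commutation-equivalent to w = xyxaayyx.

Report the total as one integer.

560

0(x) covers ∅
1(y) covers ∅
2(x) covers 0:x
3(a) covers ∅
4(a) covers 3:a
5(y) covers 1:y
6(y) covers 5:y
7(x) covers 2:x
floor of heap: 0:x, 1:y, 3:a
completions by unplaced set U, small U first (add the entries for U minus each lowest piece of U):
  |U|=1: {4}:1  {6}:1  {7}:1
  |U|=2: {2,7}:1  {3,4}:1  {4,6}:2  {4,7}:2  {5,6}:1  {6,7}:2
  |U|=3: {0,2,7}:1  {1,5,6}:1  {2,4,7}:3  {2,6,7}:3  {3,4,6}:3  {3,4,7}:3  {4,5,6}:3  {4,6,7}:6  {5,6,7}:3
  |U|=4: {0,2,4,7}:4  {0,2,6,7}:4  {1,4,5,6}:4  {1,5,6,7}:4  {2,3,4,7}:6  {2,4,6,7}:12  {2,5,6,7}:6  {3,4,5,6}:6  {3,4,6,7}:12  {4,5,6,7}:12
  |U|=5: {0,2,3,4,7}:10  {0,2,4,6,7}:20  {0,2,5,6,7}:10  {1,2,5,6,7}:10  {1,3,4,5,6}:10  {1,4,5,6,7}:20  {2,3,4,6,7}:30  {2,4,5,6,7}:30  {3,4,5,6,7}:30
  |U|=6: {0,1,2,5,6,7}:20  {0,2,3,4,6,7}:60  {0,2,4,5,6,7}:60  {1,2,4,5,6,7}:60  {1,3,4,5,6,7}:60  {2,3,4,5,6,7}:90
  start at 0(x): 210
  start at 1(y): 210
  start at 3(a): 140
sum over floor = 560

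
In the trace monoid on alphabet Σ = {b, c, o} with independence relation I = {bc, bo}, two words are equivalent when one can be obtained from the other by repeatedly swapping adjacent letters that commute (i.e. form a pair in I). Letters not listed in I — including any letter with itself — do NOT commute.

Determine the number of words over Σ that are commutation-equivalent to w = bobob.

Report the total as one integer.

0(b) covers ∅
1(o) covers ∅
2(b) covers 0:b
3(o) covers 1:o
4(b) covers 2:b
floor of heap: 0:b, 1:o
completions by unplaced set U, small U first (add the entries for U minus each lowest piece of U):
  |U|=1: {3}:1  {4}:1
  |U|=2: {1,3}:1  {2,4}:1  {3,4}:2
  |U|=3: {0,2,4}:1  {1,3,4}:3  {2,3,4}:3
  start at 0(b): 6
  start at 1(o): 4
sum over floor = 10

10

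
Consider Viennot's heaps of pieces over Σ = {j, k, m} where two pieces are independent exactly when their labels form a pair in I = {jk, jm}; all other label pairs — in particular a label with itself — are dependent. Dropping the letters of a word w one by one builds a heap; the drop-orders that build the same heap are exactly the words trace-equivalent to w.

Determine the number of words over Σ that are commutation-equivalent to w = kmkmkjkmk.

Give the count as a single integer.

9

piece 0:k — minimal
piece 1:m rests on {0:k}
piece 2:k rests on {1:m}
piece 3:m rests on {2:k}
piece 4:k rests on {3:m}
piece 5:j — minimal
piece 6:k rests on {4:k}
piece 7:m rests on {6:k}
piece 8:k rests on {7:m}
minimal pieces: {0:k, 5:j}
ways to finish when only these pieces remain (= sum over removing one remaining piece with nothing left below it):
  1 left: {5}→1  {8}→1
  2 left: {5,8}→2  {7,8}→1
  3 left: {5,7,8}→3  {6,7,8}→1
  4 left: {4,6,7,8}→1  {5,6,7,8}→4
  5 left: {3,4,6,7,8}→1  {4,5,6,7,8}→5
  6 left: {2,3,4,6,7,8}→1  {3,4,5,6,7,8}→6
  7 left: {1,2,3,4,6,7,8}→1  {2,3,4,5,6,7,8}→7
  placing 0:k first → 8 extensions
  placing 5:j first → 1 extensions
total linear extensions = 9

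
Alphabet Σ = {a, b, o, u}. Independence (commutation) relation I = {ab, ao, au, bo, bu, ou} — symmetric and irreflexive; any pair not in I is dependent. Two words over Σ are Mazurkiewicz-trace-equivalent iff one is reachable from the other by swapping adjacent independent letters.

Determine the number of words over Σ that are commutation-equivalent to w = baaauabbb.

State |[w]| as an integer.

0(b) covers ∅
1(a) covers ∅
2(a) covers 1:a
3(a) covers 2:a
4(u) covers ∅
5(a) covers 3:a
6(b) covers 0:b
7(b) covers 6:b
8(b) covers 7:b
floor of heap: 0:b, 1:a, 4:u
completions by unplaced set U, small U first (add the entries for U minus each lowest piece of U):
  |U|=1: {4}:1  {5}:1  {8}:1
  |U|=2: {3,5}:1  {4,5}:2  {4,8}:2  {5,8}:2  {7,8}:1
  |U|=3: {2,3,5}:1  {3,4,5}:3  {3,5,8}:3  {4,5,8}:6  {4,7,8}:3  {5,7,8}:3  {6,7,8}:1
  |U|=4: {0,6,7,8}:1  {1,2,3,5}:1  {2,3,4,5}:4  {2,3,5,8}:4  {3,4,5,8}:12  {3,5,7,8}:6  {4,5,7,8}:12  {4,6,7,8}:4  {5,6,7,8}:4
  |U|=5: {0,4,6,7,8}:5  {0,5,6,7,8}:5  {1,2,3,4,5}:5  {1,2,3,5,8}:5  {2,3,4,5,8}:20  {2,3,5,7,8}:10  {3,4,5,7,8}:30  {3,5,6,7,8}:10  {4,5,6,7,8}:20
  |U|=6: {0,3,5,6,7,8}:15  {0,4,5,6,7,8}:30  {1,2,3,4,5,8}:30  {1,2,3,5,7,8}:15  {2,3,4,5,7,8}:60  {2,3,5,6,7,8}:20  {3,4,5,6,7,8}:60
  |U|=7: {0,2,3,5,6,7,8}:35  {0,3,4,5,6,7,8}:105  {1,2,3,4,5,7,8}:105  {1,2,3,5,6,7,8}:35  {2,3,4,5,6,7,8}:140
  start at 0(b): 280
  start at 1(a): 280
  start at 4(u): 70
sum over floor = 630

630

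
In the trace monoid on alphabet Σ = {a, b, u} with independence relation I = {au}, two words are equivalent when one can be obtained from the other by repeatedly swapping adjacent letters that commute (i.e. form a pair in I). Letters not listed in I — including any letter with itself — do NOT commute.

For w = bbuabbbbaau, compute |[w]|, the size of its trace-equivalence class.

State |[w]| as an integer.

drop 0:b onto floor
drop 1:b onto {0:b}
drop 2:u onto {1:b}
drop 3:a onto {1:b}
drop 4:b onto {2:u, 3:a}
drop 5:b onto {4:b}
drop 6:b onto {5:b}
drop 7:b onto {6:b}
drop 8:a onto {7:b}
drop 9:a onto {8:a}
drop 10:u onto {7:b}
ground layer = {0:b}
drop-orders for the pieces not yet dropped (sum over which currently-grounded one goes next):
  1 to go: {9} 1  {10} 1
  2 to go: {8,9} 1  {9,10} 2
  3 to go: {8,9,10} 3
  4 to go: {7,8,9,10} 3
  5 to go: {6,7,8,9,10} 3
  6 to go: {5,6,7,8,9,10} 3
  7 to go: {4,5,6,7,8,9,10} 3
  8 to go: {2,4,5,6,7,8,9,10} 3  {3,4,5,6,7,8,9,10} 3
  9 to go: {2,3,4,5,6,7,8,9,10} 6
  if 0:b drops first: 6 orders

6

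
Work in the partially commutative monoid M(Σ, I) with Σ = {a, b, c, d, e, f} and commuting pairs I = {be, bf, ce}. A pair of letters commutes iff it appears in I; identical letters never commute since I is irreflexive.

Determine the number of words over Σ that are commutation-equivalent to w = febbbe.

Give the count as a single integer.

20

#0=f has no predecessor
#1=e depends on [0:f]
#2=b has no predecessor
#3=b depends on [2:b]
#4=b depends on [3:b]
#5=e depends on [1:e]
sources: [0:f, 2:b]
N(rest) = Σ N(rest − s) over sources s of rest; N(one piece) = 1:
  size 1 → [4]=1  [5]=1
  size 2 → [1,5]=1  [3,4]=1  [4,5]=2
  size 3 → [0,1,5]=1  [1,4,5]=3  [2,3,4]=1  [3,4,5]=3
  size 4 → [0,1,4,5]=4  [1,3,4,5]=6  [2,3,4,5]=4
  first=0(f) contributes 10
  first=2(b) contributes 10
|[w]| = 20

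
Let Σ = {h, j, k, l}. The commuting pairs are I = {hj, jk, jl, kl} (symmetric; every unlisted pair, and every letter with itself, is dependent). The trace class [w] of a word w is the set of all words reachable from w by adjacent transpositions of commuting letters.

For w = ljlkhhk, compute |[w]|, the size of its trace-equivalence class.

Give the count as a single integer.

21

0(l) covers ∅
1(j) covers ∅
2(l) covers 0:l
3(k) covers ∅
4(h) covers 2:l, 3:k
5(h) covers 4:h
6(k) covers 5:h
floor of heap: 0:l, 1:j, 3:k
completions by unplaced set U, small U first (add the entries for U minus each lowest piece of U):
  |U|=1: {1}:1  {6}:1
  |U|=2: {1,6}:2  {5,6}:1
  |U|=3: {1,5,6}:3  {4,5,6}:1
  |U|=4: {1,4,5,6}:4  {2,4,5,6}:1  {3,4,5,6}:1
  |U|=5: {0,2,4,5,6}:1  {1,2,4,5,6}:5  {1,3,4,5,6}:5  {2,3,4,5,6}:2
  start at 0(l): 12
  start at 1(j): 3
  start at 3(k): 6
sum over floor = 21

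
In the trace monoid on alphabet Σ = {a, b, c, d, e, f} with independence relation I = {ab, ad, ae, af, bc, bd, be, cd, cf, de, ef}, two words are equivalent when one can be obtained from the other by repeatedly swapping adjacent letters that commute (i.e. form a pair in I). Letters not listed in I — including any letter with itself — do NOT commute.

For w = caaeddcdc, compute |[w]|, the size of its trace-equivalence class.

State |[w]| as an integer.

252

0(c) covers ∅
1(a) covers 0:c
2(a) covers 1:a
3(e) covers 0:c
4(d) covers ∅
5(d) covers 4:d
6(c) covers 2:a, 3:e
7(d) covers 5:d
8(c) covers 6:c
floor of heap: 0:c, 4:d
completions by unplaced set U, small U first (add the entries for U minus each lowest piece of U):
  |U|=1: {7}:1  {8}:1
  |U|=2: {5,7}:1  {6,8}:1  {7,8}:2
  |U|=3: {2,6,8}:1  {3,6,8}:1  {4,5,7}:1  {5,7,8}:3  {6,7,8}:3
  |U|=4: {1,2,6,8}:1  {2,3,6,8}:2  {2,6,7,8}:4  {3,6,7,8}:4  {4,5,7,8}:4  {5,6,7,8}:6
  |U|=5: {1,2,3,6,8}:3  {1,2,6,7,8}:5  {2,3,6,7,8}:10  {2,5,6,7,8}:10  {3,5,6,7,8}:10  {4,5,6,7,8}:10
  |U|=6: {0,1,2,3,6,8}:3  {1,2,3,6,7,8}:18  {1,2,5,6,7,8}:15  {2,3,5,6,7,8}:30  {2,4,5,6,7,8}:20  {3,4,5,6,7,8}:20
  |U|=7: {0,1,2,3,6,7,8}:21  {1,2,3,5,6,7,8}:63  {1,2,4,5,6,7,8}:35  {2,3,4,5,6,7,8}:70
  start at 0(c): 168
  start at 4(d): 84
sum over floor = 252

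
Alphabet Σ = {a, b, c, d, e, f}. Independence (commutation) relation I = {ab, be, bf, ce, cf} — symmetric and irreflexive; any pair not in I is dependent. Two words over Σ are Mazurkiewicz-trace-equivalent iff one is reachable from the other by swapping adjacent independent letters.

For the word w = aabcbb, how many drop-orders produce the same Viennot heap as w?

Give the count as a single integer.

0(a) covers ∅
1(a) covers 0:a
2(b) covers ∅
3(c) covers 1:a, 2:b
4(b) covers 3:c
5(b) covers 4:b
floor of heap: 0:a, 2:b
completions by unplaced set U, small U first (add the entries for U minus each lowest piece of U):
  |U|=1: {5}:1
  |U|=2: {4,5}:1
  |U|=3: {3,4,5}:1
  |U|=4: {1,3,4,5}:1  {2,3,4,5}:1
  start at 0(a): 2
  start at 2(b): 1
sum over floor = 3

3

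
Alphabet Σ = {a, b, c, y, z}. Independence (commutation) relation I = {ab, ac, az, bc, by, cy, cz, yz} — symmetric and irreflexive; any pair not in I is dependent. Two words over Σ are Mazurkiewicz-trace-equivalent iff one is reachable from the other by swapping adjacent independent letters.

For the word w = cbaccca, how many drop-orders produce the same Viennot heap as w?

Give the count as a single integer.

piece 0:c — minimal
piece 1:b — minimal
piece 2:a — minimal
piece 3:c rests on {0:c}
piece 4:c rests on {3:c}
piece 5:c rests on {4:c}
piece 6:a rests on {2:a}
minimal pieces: {0:c, 1:b, 2:a}
ways to finish when only these pieces remain (= sum over removing one remaining piece with nothing left below it):
  1 left: {1}→1  {5}→1  {6}→1
  2 left: {1,5}→2  {1,6}→2  {2,6}→1  {4,5}→1  {5,6}→2
  3 left: {1,2,6}→3  {1,4,5}→3  {1,5,6}→6  {2,5,6}→3  {3,4,5}→1  {4,5,6}→3
  4 left: {0,3,4,5}→1  {1,2,5,6}→12  {1,3,4,5}→4  {1,4,5,6}→12  {2,4,5,6}→6  {3,4,5,6}→4
  5 left: {0,1,3,4,5}→5  {0,3,4,5,6}→5  {1,2,4,5,6}→30  {1,3,4,5,6}→20  {2,3,4,5,6}→10
  placing 0:c first → 60 extensions
  placing 1:b first → 15 extensions
  placing 2:a first → 30 extensions
total linear extensions = 105

105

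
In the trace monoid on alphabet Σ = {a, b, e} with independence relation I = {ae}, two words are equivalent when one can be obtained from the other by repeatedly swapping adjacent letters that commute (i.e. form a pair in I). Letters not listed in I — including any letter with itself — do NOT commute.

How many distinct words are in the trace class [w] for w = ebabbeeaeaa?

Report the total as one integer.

0(e) covers ∅
1(b) covers 0:e
2(a) covers 1:b
3(b) covers 2:a
4(b) covers 3:b
5(e) covers 4:b
6(e) covers 5:e
7(a) covers 4:b
8(e) covers 6:e
9(a) covers 7:a
10(a) covers 9:a
floor of heap: 0:e
completions by unplaced set U, small U first (add the entries for U minus each lowest piece of U):
  |U|=1: {8}:1  {10}:1
  |U|=2: {6,8}:1  {8,10}:2  {9,10}:1
  |U|=3: {5,6,8}:1  {6,8,10}:3  {7,9,10}:1  {8,9,10}:3
  |U|=4: {5,6,8,10}:4  {6,8,9,10}:6  {7,8,9,10}:4
  |U|=5: {5,6,8,9,10}:10  {6,7,8,9,10}:10
  |U|=6: {5,6,7,8,9,10}:20
  |U|=7: {4,5,6,7,8,9,10}:20
  |U|=8: {3,4,5,6,7,8,9,10}:20
  |U|=9: {2,3,4,5,6,7,8,9,10}:20
  start at 0(e): 20

20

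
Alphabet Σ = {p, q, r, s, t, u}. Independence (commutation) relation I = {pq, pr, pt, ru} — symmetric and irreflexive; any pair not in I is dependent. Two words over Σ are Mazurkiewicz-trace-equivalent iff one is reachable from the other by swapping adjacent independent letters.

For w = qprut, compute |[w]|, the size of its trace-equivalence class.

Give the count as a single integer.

5

0(q) covers ∅
1(p) covers ∅
2(r) covers 0:q
3(u) covers 0:q, 1:p
4(t) covers 2:r, 3:u
floor of heap: 0:q, 1:p
completions by unplaced set U, small U first (add the entries for U minus each lowest piece of U):
  |U|=1: {4}:1
  |U|=2: {2,4}:1  {3,4}:1
  |U|=3: {1,3,4}:1  {2,3,4}:2
  start at 0(q): 3
  start at 1(p): 2
sum over floor = 5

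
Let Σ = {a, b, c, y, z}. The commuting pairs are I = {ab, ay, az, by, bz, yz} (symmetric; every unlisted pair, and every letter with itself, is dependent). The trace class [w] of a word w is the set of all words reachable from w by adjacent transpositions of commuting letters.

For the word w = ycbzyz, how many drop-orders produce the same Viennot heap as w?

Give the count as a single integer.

piece 0:y — minimal
piece 1:c rests on {0:y}
piece 2:b rests on {1:c}
piece 3:z rests on {1:c}
piece 4:y rests on {1:c}
piece 5:z rests on {3:z}
minimal pieces: {0:y}
ways to finish when only these pieces remain (= sum over removing one remaining piece with nothing left below it):
  1 left: {2}→1  {4}→1  {5}→1
  2 left: {2,4}→2  {2,5}→2  {3,5}→1  {4,5}→2
  3 left: {2,3,5}→3  {2,4,5}→6  {3,4,5}→3
  4 left: {2,3,4,5}→12
  placing 0:y first → 12 extensions

12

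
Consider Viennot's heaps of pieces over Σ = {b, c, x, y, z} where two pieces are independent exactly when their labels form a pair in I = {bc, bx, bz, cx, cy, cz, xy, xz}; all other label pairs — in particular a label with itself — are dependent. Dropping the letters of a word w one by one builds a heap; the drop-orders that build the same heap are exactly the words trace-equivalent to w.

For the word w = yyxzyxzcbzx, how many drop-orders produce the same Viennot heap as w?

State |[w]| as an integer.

0(y) covers ∅
1(y) covers 0:y
2(x) covers ∅
3(z) covers 1:y
4(y) covers 3:z
5(x) covers 2:x
6(z) covers 4:y
7(c) covers ∅
8(b) covers 4:y
9(z) covers 6:z
10(x) covers 5:x
floor of heap: 0:y, 2:x, 7:c
completions by unplaced set U, small U first (add the entries for U minus each lowest piece of U):
  |U|=1: {7}:1  {8}:1  {9}:1  {10}:1
  |U|=2: {5,10}:1  {6,9}:1  {7,8}:2  {7,9}:2  {7,10}:2  {8,9}:2  {8,10}:2  {9,10}:2
  |U|=3: {2,5,10}:1  {5,7,10}:3  {5,8,10}:3  {5,9,10}:3  {6,7,9}:3  {6,8,9}:3  {6,9,10}:3  {7,8,9}:6  {7,8,10}:6  {7,9,10}:6  {8,9,10}:6
  |U|=4: {2,5,7,10}:4  {2,5,8,10}:4  {2,5,9,10}:4  {4,6,8,9}:3  {5,6,9,10}:6  {5,7,8,10}:12  {5,7,9,10}:12  {5,8,9,10}:12  {6,7,8,9}:12  {6,7,9,10}:12  {6,8,9,10}:12  {7,8,9,10}:24
  |U|=5: {2,5,6,9,10}:10  {2,5,7,8,10}:20  {2,5,7,9,10}:20  {2,5,8,9,10}:20  {3,4,6,8,9}:3  {4,6,7,8,9}:15  {4,6,8,9,10}:15  {5,6,7,9,10}:30  {5,6,8,9,10}:30  {5,7,8,9,10}:60  {6,7,8,9,10}:60
  |U|=6: {1,3,4,6,8,9}:3  {2,5,6,7,9,10}:60  {2,5,6,8,9,10}:60  {2,5,7,8,9,10}:120  {3,4,6,7,8,9}:18  {3,4,6,8,9,10}:18  {4,5,6,8,9,10}:45  {4,6,7,8,9,10}:90  {5,6,7,8,9,10}:180
  |U|=7: {0,1,3,4,6,8,9}:3  {1,3,4,6,7,8,9}:21  {1,3,4,6,8,9,10}:21  {2,4,5,6,8,9,10}:105  {2,5,6,7,8,9,10}:420  {3,4,5,6,8,9,10}:63  {3,4,6,7,8,9,10}:126  {4,5,6,7,8,9,10}:315
  |U|=8: {0,1,3,4,6,7,8,9}:24  {0,1,3,4,6,8,9,10}:24  {1,3,4,5,6,8,9,10}:84  {1,3,4,6,7,8,9,10}:168  {2,3,4,5,6,8,9,10}:168  {2,4,5,6,7,8,9,10}:840  {3,4,5,6,7,8,9,10}:504
  |U|=9: {0,1,3,4,5,6,8,9,10}:108  {0,1,3,4,6,7,8,9,10}:216  {1,2,3,4,5,6,8,9,10}:252  {1,3,4,5,6,7,8,9,10}:756  {2,3,4,5,6,7,8,9,10}:1512
  start at 0(y): 2520
  start at 2(x): 1080
  start at 7(c): 360
sum over floor = 3960

3960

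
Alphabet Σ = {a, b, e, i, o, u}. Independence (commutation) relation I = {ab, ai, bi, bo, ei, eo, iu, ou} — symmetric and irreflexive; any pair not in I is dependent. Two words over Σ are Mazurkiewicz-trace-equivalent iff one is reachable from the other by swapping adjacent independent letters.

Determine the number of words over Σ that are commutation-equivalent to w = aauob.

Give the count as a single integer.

drop 0:a onto floor
drop 1:a onto {0:a}
drop 2:u onto {1:a}
drop 3:o onto {1:a}
drop 4:b onto {2:u}
ground layer = {0:a}
drop-orders for the pieces not yet dropped (sum over which currently-grounded one goes next):
  1 to go: {3} 1  {4} 1
  2 to go: {2,4} 1  {3,4} 2
  3 to go: {2,3,4} 3
  if 0:a drops first: 3 orders

3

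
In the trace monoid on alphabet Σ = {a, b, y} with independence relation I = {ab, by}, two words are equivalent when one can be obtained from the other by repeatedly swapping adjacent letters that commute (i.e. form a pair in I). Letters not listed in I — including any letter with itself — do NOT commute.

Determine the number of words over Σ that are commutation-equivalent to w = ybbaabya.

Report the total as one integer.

piece 0:y — minimal
piece 1:b — minimal
piece 2:b rests on {1:b}
piece 3:a rests on {0:y}
piece 4:a rests on {3:a}
piece 5:b rests on {2:b}
piece 6:y rests on {4:a}
piece 7:a rests on {6:y}
minimal pieces: {0:y, 1:b}
ways to finish when only these pieces remain (= sum over removing one remaining piece with nothing left below it):
  1 left: {5}→1  {7}→1
  2 left: {2,5}→1  {5,7}→2  {6,7}→1
  3 left: {1,2,5}→1  {2,5,7}→3  {4,6,7}→1  {5,6,7}→3
  4 left: {1,2,5,7}→4  {2,5,6,7}→6  {3,4,6,7}→1  {4,5,6,7}→4
  5 left: {0,3,4,6,7}→1  {1,2,5,6,7}→10  {2,4,5,6,7}→10  {3,4,5,6,7}→5
  6 left: {0,3,4,5,6,7}→6  {1,2,4,5,6,7}→20  {2,3,4,5,6,7}→15
  placing 0:y first → 35 extensions
  placing 1:b first → 21 extensions
total linear extensions = 56

56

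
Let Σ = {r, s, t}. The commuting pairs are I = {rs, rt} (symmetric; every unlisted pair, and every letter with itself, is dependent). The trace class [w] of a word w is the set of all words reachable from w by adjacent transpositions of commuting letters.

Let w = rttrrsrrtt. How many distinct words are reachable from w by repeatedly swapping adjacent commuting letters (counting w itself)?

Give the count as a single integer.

252

0(r) covers ∅
1(t) covers ∅
2(t) covers 1:t
3(r) covers 0:r
4(r) covers 3:r
5(s) covers 2:t
6(r) covers 4:r
7(r) covers 6:r
8(t) covers 5:s
9(t) covers 8:t
floor of heap: 0:r, 1:t
completions by unplaced set U, small U first (add the entries for U minus each lowest piece of U):
  |U|=1: {7}:1  {9}:1
  |U|=2: {6,7}:1  {7,9}:2  {8,9}:1
  |U|=3: {4,6,7}:1  {5,8,9}:1  {6,7,9}:3  {7,8,9}:3
  |U|=4: {2,5,8,9}:1  {3,4,6,7}:1  {4,6,7,9}:4  {5,7,8,9}:4  {6,7,8,9}:6
  |U|=5: {0,3,4,6,7}:1  {1,2,5,8,9}:1  {2,5,7,8,9}:5  {3,4,6,7,9}:5  {4,6,7,8,9}:10  {5,6,7,8,9}:10
  |U|=6: {0,3,4,6,7,9}:6  {1,2,5,7,8,9}:6  {2,5,6,7,8,9}:15  {3,4,6,7,8,9}:15  {4,5,6,7,8,9}:20
  |U|=7: {0,3,4,6,7,8,9}:21  {1,2,5,6,7,8,9}:21  {2,4,5,6,7,8,9}:35  {3,4,5,6,7,8,9}:35
  |U|=8: {0,3,4,5,6,7,8,9}:56  {1,2,4,5,6,7,8,9}:56  {2,3,4,5,6,7,8,9}:70
  start at 0(r): 126
  start at 1(t): 126
sum over floor = 252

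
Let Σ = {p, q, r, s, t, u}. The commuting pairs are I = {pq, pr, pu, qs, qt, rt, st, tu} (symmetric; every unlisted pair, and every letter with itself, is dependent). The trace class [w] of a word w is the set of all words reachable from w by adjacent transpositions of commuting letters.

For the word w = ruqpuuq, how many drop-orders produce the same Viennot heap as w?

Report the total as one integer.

piece 0:r — minimal
piece 1:u rests on {0:r}
piece 2:q rests on {1:u}
piece 3:p — minimal
piece 4:u rests on {2:q}
piece 5:u rests on {4:u}
piece 6:q rests on {5:u}
minimal pieces: {0:r, 3:p}
ways to finish when only these pieces remain (= sum over removing one remaining piece with nothing left below it):
  1 left: {3}→1  {6}→1
  2 left: {3,6}→2  {5,6}→1
  3 left: {3,5,6}→3  {4,5,6}→1
  4 left: {2,4,5,6}→1  {3,4,5,6}→4
  5 left: {1,2,4,5,6}→1  {2,3,4,5,6}→5
  placing 0:r first → 6 extensions
  placing 3:p first → 1 extensions
total linear extensions = 7

7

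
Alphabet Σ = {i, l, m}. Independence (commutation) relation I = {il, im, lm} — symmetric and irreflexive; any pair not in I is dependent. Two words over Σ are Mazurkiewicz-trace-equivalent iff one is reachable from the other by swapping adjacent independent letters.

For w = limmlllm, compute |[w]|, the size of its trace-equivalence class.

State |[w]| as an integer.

280

piece 0:l — minimal
piece 1:i — minimal
piece 2:m — minimal
piece 3:m rests on {2:m}
piece 4:l rests on {0:l}
piece 5:l rests on {4:l}
piece 6:l rests on {5:l}
piece 7:m rests on {3:m}
minimal pieces: {0:l, 1:i, 2:m}
ways to finish when only these pieces remain (= sum over removing one remaining piece with nothing left below it):
  1 left: {1}→1  {6}→1  {7}→1
  2 left: {1,6}→2  {1,7}→2  {3,7}→1  {5,6}→1  {6,7}→2
  3 left: {1,3,7}→3  {1,5,6}→3  {1,6,7}→6  {2,3,7}→1  {3,6,7}→3  {4,5,6}→1  {5,6,7}→3
  4 left: {0,4,5,6}→1  {1,2,3,7}→4  {1,3,6,7}→12  {1,4,5,6}→4  {1,5,6,7}→12  {2,3,6,7}→4  {3,5,6,7}→6  {4,5,6,7}→4
  5 left: {0,1,4,5,6}→5  {0,4,5,6,7}→5  {1,2,3,6,7}→20  {1,3,5,6,7}→30  {1,4,5,6,7}→20  {2,3,5,6,7}→10  {3,4,5,6,7}→10
  6 left: {0,1,4,5,6,7}→30  {0,3,4,5,6,7}→15  {1,2,3,5,6,7}→60  {1,3,4,5,6,7}→60  {2,3,4,5,6,7}→20
  placing 0:l first → 140 extensions
  placing 1:i first → 35 extensions
  placing 2:m first → 105 extensions
total linear extensions = 280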